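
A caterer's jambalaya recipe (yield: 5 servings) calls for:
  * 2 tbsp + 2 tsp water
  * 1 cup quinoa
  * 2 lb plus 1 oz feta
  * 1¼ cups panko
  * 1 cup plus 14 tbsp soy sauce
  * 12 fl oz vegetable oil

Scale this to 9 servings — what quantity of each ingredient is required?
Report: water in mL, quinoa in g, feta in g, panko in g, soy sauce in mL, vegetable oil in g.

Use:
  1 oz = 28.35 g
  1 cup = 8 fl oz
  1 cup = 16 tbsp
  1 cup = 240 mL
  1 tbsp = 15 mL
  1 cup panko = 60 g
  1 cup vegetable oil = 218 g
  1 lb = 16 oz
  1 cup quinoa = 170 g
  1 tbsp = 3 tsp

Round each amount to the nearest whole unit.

Scaling factor: 9/5 = 1.8.
water: (2 tbsp + 2 tsp = 8/3 tbsp) × 9/5 × 15 mL/tbsp = 72 mL
quinoa: 1 cup × 9/5 × 170 g/cup = 306 g
feta: (2 lb + 1 oz = 2.0625 lb) × 9/5 × 16 oz/lb × 28.35 g/oz ≈ 1684 g
panko: 1.25 cup × 9/5 × 60 g/cup = 135 g
soy sauce: (1 cup + 14 tbsp = 1.875 cup) × 9/5 × 240 mL/cup = 810 mL
vegetable oil: 12 fl oz × 9/5 ÷ 8 fl oz/cup × 218 g/cup ≈ 589 g

water: 72 mL; quinoa: 306 g; feta: 1684 g; panko: 135 g; soy sauce: 810 mL; vegetable oil: 589 g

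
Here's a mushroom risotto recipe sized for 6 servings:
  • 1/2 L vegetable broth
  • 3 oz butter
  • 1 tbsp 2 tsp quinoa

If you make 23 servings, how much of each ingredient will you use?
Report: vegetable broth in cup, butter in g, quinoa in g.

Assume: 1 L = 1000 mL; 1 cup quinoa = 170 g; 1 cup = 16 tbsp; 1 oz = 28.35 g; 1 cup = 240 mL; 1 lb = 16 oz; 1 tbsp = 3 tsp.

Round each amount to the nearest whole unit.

Scaling factor: 23/6.
vegetable broth: 0.5 L × 23/6 × 1000 mL/L ÷ 240 mL/cup ≈ 8 cup
butter: 3 oz × 23/6 × 28.35 g/oz ≈ 326 g
quinoa: (1 tbsp + 2 tsp = 5/3 tbsp) × 23/6 ÷ 16 tbsp/cup × 170 g/cup ≈ 68 g

vegetable broth: 8 cup; butter: 326 g; quinoa: 68 g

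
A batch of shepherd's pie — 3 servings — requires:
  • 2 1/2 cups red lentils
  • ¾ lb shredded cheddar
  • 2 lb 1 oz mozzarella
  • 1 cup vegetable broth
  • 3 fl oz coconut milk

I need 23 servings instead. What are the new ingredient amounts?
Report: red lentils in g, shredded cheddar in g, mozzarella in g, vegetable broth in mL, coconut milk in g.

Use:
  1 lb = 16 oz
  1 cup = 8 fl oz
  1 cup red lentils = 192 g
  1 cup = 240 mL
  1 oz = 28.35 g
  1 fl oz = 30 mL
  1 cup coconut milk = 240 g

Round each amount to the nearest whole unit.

Scaling factor: 23/3.
red lentils: 2.5 cup × 23/3 × 192 g/cup = 3680 g
shredded cheddar: 0.75 lb × 23/3 × 16 oz/lb × 28.35 g/oz ≈ 2608 g
mozzarella: (2 lb + 1 oz = 2.0625 lb) × 23/3 × 16 oz/lb × 28.35 g/oz ≈ 7173 g
vegetable broth: 1 cup × 23/3 × 240 mL/cup = 1840 mL
coconut milk: 3 fl oz × 23/3 ÷ 8 fl oz/cup × 240 g/cup = 690 g

red lentils: 3680 g; shredded cheddar: 2608 g; mozzarella: 7173 g; vegetable broth: 1840 mL; coconut milk: 690 g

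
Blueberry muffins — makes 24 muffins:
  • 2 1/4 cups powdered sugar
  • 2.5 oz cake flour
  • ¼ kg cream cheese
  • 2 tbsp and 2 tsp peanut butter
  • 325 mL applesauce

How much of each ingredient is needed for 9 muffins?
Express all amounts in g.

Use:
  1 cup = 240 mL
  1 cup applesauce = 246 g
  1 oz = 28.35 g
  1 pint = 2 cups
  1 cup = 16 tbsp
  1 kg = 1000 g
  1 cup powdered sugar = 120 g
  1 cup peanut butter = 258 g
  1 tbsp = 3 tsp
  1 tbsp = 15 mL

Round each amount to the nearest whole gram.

powdered sugar: 101 g; cake flour: 27 g; cream cheese: 94 g; peanut butter: 16 g; applesauce: 125 g

Scaling factor: 9/24 = 3/8 = 0.375.
powdered sugar: 2.25 cup × 3/8 × 120 g/cup ≈ 101 g
cake flour: 2.5 oz × 3/8 × 28.35 g/oz ≈ 27 g
cream cheese: 0.25 kg × 3/8 × 1000 g/kg ≈ 94 g
peanut butter: (2 tbsp + 2 tsp = 8/3 tbsp) × 3/8 ÷ 16 tbsp/cup × 258 g/cup ≈ 16 g
applesauce: 325 mL × 3/8 ÷ 240 mL/cup × 246 g/cup ≈ 125 g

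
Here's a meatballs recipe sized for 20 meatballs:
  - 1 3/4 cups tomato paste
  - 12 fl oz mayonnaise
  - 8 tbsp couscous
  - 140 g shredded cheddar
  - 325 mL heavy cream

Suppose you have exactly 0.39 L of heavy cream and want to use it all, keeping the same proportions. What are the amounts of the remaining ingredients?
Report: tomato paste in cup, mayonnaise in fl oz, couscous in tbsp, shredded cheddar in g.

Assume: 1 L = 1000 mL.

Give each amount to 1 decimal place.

The original recipe has 0.325 L of heavy cream, so the scaling factor is 0.39 ÷ 0.325 = 6/5 = 1.2.
tomato paste: 1.75 cup × 6/5 = 2.1 cup
mayonnaise: 12 fl oz × 6/5 = 14.4 fl oz
couscous: 8 tbsp × 6/5 = 9.6 tbsp
shredded cheddar: 140 g × 6/5 = 168.0 g

tomato paste: 2.1 cup; mayonnaise: 14.4 fl oz; couscous: 9.6 tbsp; shredded cheddar: 168.0 g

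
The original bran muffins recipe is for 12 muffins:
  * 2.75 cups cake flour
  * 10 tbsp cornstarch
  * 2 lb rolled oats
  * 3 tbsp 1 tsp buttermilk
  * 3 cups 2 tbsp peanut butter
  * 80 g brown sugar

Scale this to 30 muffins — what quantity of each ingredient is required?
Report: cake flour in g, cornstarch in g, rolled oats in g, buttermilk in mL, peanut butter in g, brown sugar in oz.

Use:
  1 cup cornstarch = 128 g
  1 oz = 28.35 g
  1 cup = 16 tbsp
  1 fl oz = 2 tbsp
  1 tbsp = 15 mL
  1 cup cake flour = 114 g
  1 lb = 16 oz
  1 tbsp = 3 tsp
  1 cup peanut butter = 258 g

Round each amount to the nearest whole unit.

cake flour: 784 g; cornstarch: 200 g; rolled oats: 2268 g; buttermilk: 125 mL; peanut butter: 2016 g; brown sugar: 7 oz

Scaling factor: 30/12 = 5/2 = 2.5.
cake flour: 2.75 cup × 5/2 × 114 g/cup ≈ 784 g
cornstarch: 10 tbsp × 5/2 ÷ 16 tbsp/cup × 128 g/cup = 200 g
rolled oats: 2 lb × 5/2 × 16 oz/lb × 28.35 g/oz = 2268 g
buttermilk: (3 tbsp + 1 tsp = 10/3 tbsp) × 5/2 × 15 mL/tbsp = 125 mL
peanut butter: (3 cup + 2 tbsp = 3.125 cup) × 5/2 × 258 g/cup ≈ 2016 g
brown sugar: 80 g × 5/2 ÷ 28.35 g/oz ≈ 7 oz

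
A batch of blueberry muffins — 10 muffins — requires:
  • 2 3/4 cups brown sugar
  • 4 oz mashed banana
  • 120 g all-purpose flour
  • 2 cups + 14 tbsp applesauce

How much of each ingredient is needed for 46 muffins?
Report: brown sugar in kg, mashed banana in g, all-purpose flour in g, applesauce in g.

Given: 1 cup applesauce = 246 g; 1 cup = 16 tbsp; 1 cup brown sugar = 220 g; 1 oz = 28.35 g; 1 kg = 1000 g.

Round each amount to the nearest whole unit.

brown sugar: 3 kg; mashed banana: 522 g; all-purpose flour: 552 g; applesauce: 3253 g

Scaling factor: 46/10 = 23/5 = 4.6.
brown sugar: 2.75 cup × 23/5 × 220 g/cup ÷ 1000 g/kg ≈ 3 kg
mashed banana: 4 oz × 23/5 × 28.35 g/oz ≈ 522 g
all-purpose flour: 120 g × 23/5 = 552 g
applesauce: (2 cup + 14 tbsp = 2.875 cup) × 23/5 × 246 g/cup ≈ 3253 g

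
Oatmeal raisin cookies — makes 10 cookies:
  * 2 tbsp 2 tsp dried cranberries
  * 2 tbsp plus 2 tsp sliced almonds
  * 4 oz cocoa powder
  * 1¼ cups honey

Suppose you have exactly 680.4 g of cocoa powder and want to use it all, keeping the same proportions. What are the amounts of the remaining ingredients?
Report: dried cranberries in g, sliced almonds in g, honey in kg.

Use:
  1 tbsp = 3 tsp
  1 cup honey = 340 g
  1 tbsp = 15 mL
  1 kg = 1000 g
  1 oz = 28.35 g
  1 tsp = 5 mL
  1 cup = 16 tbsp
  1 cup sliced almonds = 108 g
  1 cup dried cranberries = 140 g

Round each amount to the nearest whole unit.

The original recipe has 113.4 g of cocoa powder, so the scaling factor is 680.4 ÷ 113.4 = 6.
dried cranberries: (2 tbsp + 2 tsp = 8/3 tbsp) × 6 ÷ 16 tbsp/cup × 140 g/cup = 140 g
sliced almonds: (2 tbsp + 2 tsp = 8/3 tbsp) × 6 ÷ 16 tbsp/cup × 108 g/cup = 108 g
honey: 1.25 cup × 6 × 340 g/cup ÷ 1000 g/kg ≈ 3 kg

dried cranberries: 140 g; sliced almonds: 108 g; honey: 3 kg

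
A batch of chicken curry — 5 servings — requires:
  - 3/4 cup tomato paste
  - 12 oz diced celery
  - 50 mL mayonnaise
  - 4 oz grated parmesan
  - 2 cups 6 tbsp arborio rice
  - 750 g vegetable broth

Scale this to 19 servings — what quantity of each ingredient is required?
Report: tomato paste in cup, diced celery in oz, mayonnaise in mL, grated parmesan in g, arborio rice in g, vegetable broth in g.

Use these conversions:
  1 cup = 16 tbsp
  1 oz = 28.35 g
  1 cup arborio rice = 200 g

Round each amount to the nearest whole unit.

tomato paste: 3 cup; diced celery: 46 oz; mayonnaise: 190 mL; grated parmesan: 431 g; arborio rice: 1805 g; vegetable broth: 2850 g

Scaling factor: 19/5 = 3.8.
tomato paste: 0.75 cup × 19/5 ≈ 3 cup
diced celery: 12 oz × 19/5 ≈ 46 oz
mayonnaise: 50 mL × 19/5 = 190 mL
grated parmesan: 4 oz × 19/5 × 28.35 g/oz ≈ 431 g
arborio rice: (2 cup + 6 tbsp = 2.375 cup) × 19/5 × 200 g/cup = 1805 g
vegetable broth: 750 g × 19/5 = 2850 g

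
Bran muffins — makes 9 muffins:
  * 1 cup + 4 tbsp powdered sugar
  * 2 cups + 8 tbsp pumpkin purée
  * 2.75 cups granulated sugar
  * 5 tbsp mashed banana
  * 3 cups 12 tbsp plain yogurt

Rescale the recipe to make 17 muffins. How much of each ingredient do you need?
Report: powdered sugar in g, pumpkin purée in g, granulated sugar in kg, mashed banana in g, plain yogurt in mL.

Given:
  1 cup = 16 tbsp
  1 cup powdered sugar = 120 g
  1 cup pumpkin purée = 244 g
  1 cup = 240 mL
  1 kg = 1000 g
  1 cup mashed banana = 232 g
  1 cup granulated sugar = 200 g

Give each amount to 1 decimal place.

powdered sugar: 283.3 g; pumpkin purée: 1152.2 g; granulated sugar: 1.0 kg; mashed banana: 136.9 g; plain yogurt: 1700.0 mL

Scaling factor: 17/9.
powdered sugar: (1 cup + 4 tbsp = 1.25 cup) × 17/9 × 120 g/cup ≈ 283.3 g
pumpkin purée: (2 cup + 8 tbsp = 2.5 cup) × 17/9 × 244 g/cup ≈ 1152.2 g
granulated sugar: 2.75 cup × 17/9 × 200 g/cup ÷ 1000 g/kg ≈ 1.0 kg
mashed banana: 5 tbsp × 17/9 ÷ 16 tbsp/cup × 232 g/cup ≈ 136.9 g
plain yogurt: (3 cup + 12 tbsp = 3.75 cup) × 17/9 × 240 mL/cup = 1700.0 mL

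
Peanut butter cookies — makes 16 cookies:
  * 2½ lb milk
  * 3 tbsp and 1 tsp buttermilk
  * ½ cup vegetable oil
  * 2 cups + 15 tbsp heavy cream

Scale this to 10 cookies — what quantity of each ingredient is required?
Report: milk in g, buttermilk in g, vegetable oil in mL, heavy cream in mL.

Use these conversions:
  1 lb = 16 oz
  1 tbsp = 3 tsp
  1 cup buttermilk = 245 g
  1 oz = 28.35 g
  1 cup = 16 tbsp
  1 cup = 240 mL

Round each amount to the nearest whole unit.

milk: 709 g; buttermilk: 32 g; vegetable oil: 75 mL; heavy cream: 441 mL

Scaling factor: 10/16 = 5/8 = 0.625.
milk: 2.5 lb × 5/8 × 16 oz/lb × 28.35 g/oz ≈ 709 g
buttermilk: (3 tbsp + 1 tsp = 10/3 tbsp) × 5/8 ÷ 16 tbsp/cup × 245 g/cup ≈ 32 g
vegetable oil: 0.5 cup × 5/8 × 240 mL/cup = 75 mL
heavy cream: (2 cup + 15 tbsp = 2.9375 cup) × 5/8 × 240 mL/cup ≈ 441 mL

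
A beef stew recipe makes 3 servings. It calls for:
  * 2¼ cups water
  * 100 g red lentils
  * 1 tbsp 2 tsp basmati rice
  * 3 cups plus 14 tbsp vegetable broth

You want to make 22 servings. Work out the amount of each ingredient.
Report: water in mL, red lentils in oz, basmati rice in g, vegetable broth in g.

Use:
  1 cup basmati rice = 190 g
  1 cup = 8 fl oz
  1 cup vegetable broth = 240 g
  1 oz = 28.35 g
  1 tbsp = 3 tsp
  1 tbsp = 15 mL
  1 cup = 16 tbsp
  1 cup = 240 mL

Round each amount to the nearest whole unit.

Scaling factor: 22/3.
water: 2.25 cup × 22/3 × 240 mL/cup = 3960 mL
red lentils: 100 g × 22/3 ÷ 28.35 g/oz ≈ 26 oz
basmati rice: (1 tbsp + 2 tsp = 5/3 tbsp) × 22/3 ÷ 16 tbsp/cup × 190 g/cup ≈ 145 g
vegetable broth: (3 cup + 14 tbsp = 3.875 cup) × 22/3 × 240 g/cup = 6820 g

water: 3960 mL; red lentils: 26 oz; basmati rice: 145 g; vegetable broth: 6820 g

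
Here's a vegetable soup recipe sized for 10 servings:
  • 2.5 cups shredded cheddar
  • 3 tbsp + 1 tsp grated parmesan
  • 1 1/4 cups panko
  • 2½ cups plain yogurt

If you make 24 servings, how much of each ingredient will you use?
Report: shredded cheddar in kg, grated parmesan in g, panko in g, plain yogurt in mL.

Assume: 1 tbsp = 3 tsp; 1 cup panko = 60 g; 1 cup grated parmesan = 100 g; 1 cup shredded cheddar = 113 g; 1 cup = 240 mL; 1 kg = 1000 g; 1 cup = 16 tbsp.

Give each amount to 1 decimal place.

Scaling factor: 24/10 = 12/5 = 2.4.
shredded cheddar: 2.5 cup × 12/5 × 113 g/cup ÷ 1000 g/kg ≈ 0.7 kg
grated parmesan: (3 tbsp + 1 tsp = 10/3 tbsp) × 12/5 ÷ 16 tbsp/cup × 100 g/cup = 50.0 g
panko: 1.25 cup × 12/5 × 60 g/cup = 180.0 g
plain yogurt: 2.5 cup × 12/5 × 240 mL/cup = 1440.0 mL

shredded cheddar: 0.7 kg; grated parmesan: 50.0 g; panko: 180.0 g; plain yogurt: 1440.0 mL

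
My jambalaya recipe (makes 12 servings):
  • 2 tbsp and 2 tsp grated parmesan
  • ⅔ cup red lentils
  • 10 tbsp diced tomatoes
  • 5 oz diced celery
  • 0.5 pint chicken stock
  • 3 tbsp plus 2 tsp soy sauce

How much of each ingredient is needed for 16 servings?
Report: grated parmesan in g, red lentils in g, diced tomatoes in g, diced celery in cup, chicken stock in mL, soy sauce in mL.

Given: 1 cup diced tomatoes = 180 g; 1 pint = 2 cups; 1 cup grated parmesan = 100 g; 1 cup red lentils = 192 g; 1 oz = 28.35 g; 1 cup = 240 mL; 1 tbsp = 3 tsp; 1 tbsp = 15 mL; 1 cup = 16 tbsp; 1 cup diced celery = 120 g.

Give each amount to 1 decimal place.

grated parmesan: 22.2 g; red lentils: 170.7 g; diced tomatoes: 150.0 g; diced celery: 1.6 cup; chicken stock: 320.0 mL; soy sauce: 73.3 mL

Scaling factor: 16/12 = 4/3.
grated parmesan: (2 tbsp + 2 tsp = 8/3 tbsp) × 4/3 ÷ 16 tbsp/cup × 100 g/cup ≈ 22.2 g
red lentils: 2/3 cup × 4/3 × 192 g/cup ≈ 170.7 g
diced tomatoes: 10 tbsp × 4/3 ÷ 16 tbsp/cup × 180 g/cup = 150.0 g
diced celery: 5 oz × 4/3 × 28.35 g/oz ÷ 120 g/cup ≈ 1.6 cup
chicken stock: 0.5 pint × 4/3 × 2 cup/pint × 240 mL/cup = 320.0 mL
soy sauce: (3 tbsp + 2 tsp = 11/3 tbsp) × 4/3 × 15 mL/tbsp ≈ 73.3 mL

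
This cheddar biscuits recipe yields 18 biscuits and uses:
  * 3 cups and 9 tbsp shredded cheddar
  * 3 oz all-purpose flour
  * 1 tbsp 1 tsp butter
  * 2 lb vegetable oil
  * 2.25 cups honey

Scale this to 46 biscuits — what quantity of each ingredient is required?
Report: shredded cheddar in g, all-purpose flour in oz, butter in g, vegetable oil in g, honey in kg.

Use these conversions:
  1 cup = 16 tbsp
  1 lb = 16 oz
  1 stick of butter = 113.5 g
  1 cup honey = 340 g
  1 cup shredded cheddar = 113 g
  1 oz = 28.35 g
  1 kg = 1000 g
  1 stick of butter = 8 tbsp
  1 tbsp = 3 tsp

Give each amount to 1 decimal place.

shredded cheddar: 1028.8 g; all-purpose flour: 7.7 oz; butter: 48.3 g; vegetable oil: 2318.4 g; honey: 2.0 kg

Scaling factor: 46/18 = 23/9.
shredded cheddar: (3 cup + 9 tbsp = 3.5625 cup) × 23/9 × 113 g/cup ≈ 1028.8 g
all-purpose flour: 3 oz × 23/9 ≈ 7.7 oz
butter: (1 tbsp + 1 tsp = 4/3 tbsp) × 23/9 ÷ 8 tbsp/stick × 113.5 g/stick ≈ 48.3 g
vegetable oil: 2 lb × 23/9 × 16 oz/lb × 28.35 g/oz = 2318.4 g
honey: 2.25 cup × 23/9 × 340 g/cup ÷ 1000 g/kg ≈ 2.0 kg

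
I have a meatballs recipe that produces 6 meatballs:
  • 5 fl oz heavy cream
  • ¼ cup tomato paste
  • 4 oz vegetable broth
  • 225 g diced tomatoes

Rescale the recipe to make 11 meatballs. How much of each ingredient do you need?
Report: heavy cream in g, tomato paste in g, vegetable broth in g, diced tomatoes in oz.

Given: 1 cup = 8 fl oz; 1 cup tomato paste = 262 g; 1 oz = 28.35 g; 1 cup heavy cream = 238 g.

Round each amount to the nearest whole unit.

heavy cream: 273 g; tomato paste: 120 g; vegetable broth: 208 g; diced tomatoes: 15 oz

Scaling factor: 11/6.
heavy cream: 5 fl oz × 11/6 ÷ 8 fl oz/cup × 238 g/cup ≈ 273 g
tomato paste: 0.25 cup × 11/6 × 262 g/cup ≈ 120 g
vegetable broth: 4 oz × 11/6 × 28.35 g/oz ≈ 208 g
diced tomatoes: 225 g × 11/6 ÷ 28.35 g/oz ≈ 15 oz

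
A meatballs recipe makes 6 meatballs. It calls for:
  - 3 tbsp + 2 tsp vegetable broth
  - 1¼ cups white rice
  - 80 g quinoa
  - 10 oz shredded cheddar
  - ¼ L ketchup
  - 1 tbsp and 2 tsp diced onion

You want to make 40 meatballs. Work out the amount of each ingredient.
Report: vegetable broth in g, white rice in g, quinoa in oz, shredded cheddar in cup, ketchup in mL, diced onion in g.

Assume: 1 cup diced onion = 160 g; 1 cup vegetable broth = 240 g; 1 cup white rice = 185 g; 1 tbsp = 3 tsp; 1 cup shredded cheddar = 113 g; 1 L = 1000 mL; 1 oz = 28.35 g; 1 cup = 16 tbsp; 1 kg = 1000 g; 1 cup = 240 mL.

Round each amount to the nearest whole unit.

Scaling factor: 40/6 = 20/3.
vegetable broth: (3 tbsp + 2 tsp = 11/3 tbsp) × 20/3 ÷ 16 tbsp/cup × 240 g/cup ≈ 367 g
white rice: 1.25 cup × 20/3 × 185 g/cup ≈ 1542 g
quinoa: 80 g × 20/3 ÷ 28.35 g/oz ≈ 19 oz
shredded cheddar: 10 oz × 20/3 × 28.35 g/oz ÷ 113 g/cup ≈ 17 cup
ketchup: 0.25 L × 20/3 × 1000 mL/L ≈ 1667 mL
diced onion: (1 tbsp + 2 tsp = 5/3 tbsp) × 20/3 ÷ 16 tbsp/cup × 160 g/cup ≈ 111 g

vegetable broth: 367 g; white rice: 1542 g; quinoa: 19 oz; shredded cheddar: 17 cup; ketchup: 1667 mL; diced onion: 111 g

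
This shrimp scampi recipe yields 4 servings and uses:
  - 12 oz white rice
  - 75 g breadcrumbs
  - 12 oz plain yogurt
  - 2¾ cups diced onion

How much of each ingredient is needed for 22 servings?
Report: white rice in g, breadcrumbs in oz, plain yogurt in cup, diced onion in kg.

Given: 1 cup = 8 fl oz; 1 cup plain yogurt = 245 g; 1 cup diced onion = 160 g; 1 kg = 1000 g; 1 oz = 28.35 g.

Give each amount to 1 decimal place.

Scaling factor: 22/4 = 11/2 = 5.5.
white rice: 12 oz × 11/2 × 28.35 g/oz = 1871.1 g
breadcrumbs: 75 g × 11/2 ÷ 28.35 g/oz ≈ 14.6 oz
plain yogurt: 12 oz × 11/2 × 28.35 g/oz ÷ 245 g/cup ≈ 7.6 cup
diced onion: 2.75 cup × 11/2 × 160 g/cup ÷ 1000 g/kg ≈ 2.4 kg

white rice: 1871.1 g; breadcrumbs: 14.6 oz; plain yogurt: 7.6 cup; diced onion: 2.4 kg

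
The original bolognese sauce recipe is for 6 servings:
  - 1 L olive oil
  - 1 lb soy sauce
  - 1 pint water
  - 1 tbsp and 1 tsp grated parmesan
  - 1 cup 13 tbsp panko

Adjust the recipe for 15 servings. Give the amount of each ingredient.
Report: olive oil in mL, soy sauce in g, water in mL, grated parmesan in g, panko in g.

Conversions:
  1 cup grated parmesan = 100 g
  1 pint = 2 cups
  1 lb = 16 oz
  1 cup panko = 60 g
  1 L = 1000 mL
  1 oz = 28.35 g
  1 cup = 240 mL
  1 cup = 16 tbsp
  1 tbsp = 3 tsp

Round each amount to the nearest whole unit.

olive oil: 2500 mL; soy sauce: 1134 g; water: 1200 mL; grated parmesan: 21 g; panko: 272 g

Scaling factor: 15/6 = 5/2 = 2.5.
olive oil: 1 L × 5/2 × 1000 mL/L = 2500 mL
soy sauce: 1 lb × 5/2 × 16 oz/lb × 28.35 g/oz = 1134 g
water: 1 pint × 5/2 × 2 cup/pint × 240 mL/cup = 1200 mL
grated parmesan: (1 tbsp + 1 tsp = 4/3 tbsp) × 5/2 ÷ 16 tbsp/cup × 100 g/cup ≈ 21 g
panko: (1 cup + 13 tbsp = 1.8125 cup) × 5/2 × 60 g/cup ≈ 272 g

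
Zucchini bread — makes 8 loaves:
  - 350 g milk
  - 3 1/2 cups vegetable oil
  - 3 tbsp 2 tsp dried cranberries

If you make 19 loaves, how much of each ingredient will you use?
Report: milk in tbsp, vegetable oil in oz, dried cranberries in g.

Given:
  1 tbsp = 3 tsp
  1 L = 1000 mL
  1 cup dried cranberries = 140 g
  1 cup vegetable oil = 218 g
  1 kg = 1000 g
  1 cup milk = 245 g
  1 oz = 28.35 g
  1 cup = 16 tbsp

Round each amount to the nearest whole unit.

Scaling factor: 19/8 = 2.375.
milk: 350 g × 19/8 ÷ 245 g/cup × 16 tbsp/cup ≈ 54 tbsp
vegetable oil: 3.5 cup × 19/8 × 218 g/cup ÷ 28.35 g/oz ≈ 64 oz
dried cranberries: (3 tbsp + 2 tsp = 11/3 tbsp) × 19/8 ÷ 16 tbsp/cup × 140 g/cup ≈ 76 g

milk: 54 tbsp; vegetable oil: 64 oz; dried cranberries: 76 g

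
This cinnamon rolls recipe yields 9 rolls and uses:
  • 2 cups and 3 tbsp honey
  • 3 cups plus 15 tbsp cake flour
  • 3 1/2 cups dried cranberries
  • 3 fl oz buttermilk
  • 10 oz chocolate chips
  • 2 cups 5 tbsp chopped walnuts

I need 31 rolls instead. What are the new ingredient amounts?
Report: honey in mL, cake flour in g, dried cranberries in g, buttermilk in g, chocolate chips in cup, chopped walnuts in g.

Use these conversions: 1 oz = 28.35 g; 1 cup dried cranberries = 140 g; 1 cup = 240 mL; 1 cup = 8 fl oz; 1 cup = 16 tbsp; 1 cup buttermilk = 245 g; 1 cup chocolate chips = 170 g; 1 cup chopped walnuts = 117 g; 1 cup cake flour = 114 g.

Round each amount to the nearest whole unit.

honey: 1808 mL; cake flour: 1546 g; dried cranberries: 1688 g; buttermilk: 316 g; chocolate chips: 6 cup; chopped walnuts: 932 g

Scaling factor: 31/9.
honey: (2 cup + 3 tbsp = 2.1875 cup) × 31/9 × 240 mL/cup ≈ 1808 mL
cake flour: (3 cup + 15 tbsp = 3.9375 cup) × 31/9 × 114 g/cup ≈ 1546 g
dried cranberries: 3.5 cup × 31/9 × 140 g/cup ≈ 1688 g
buttermilk: 3 fl oz × 31/9 ÷ 8 fl oz/cup × 245 g/cup ≈ 316 g
chocolate chips: 10 oz × 31/9 × 28.35 g/oz ÷ 170 g/cup ≈ 6 cup
chopped walnuts: (2 cup + 5 tbsp = 2.3125 cup) × 31/9 × 117 g/cup ≈ 932 g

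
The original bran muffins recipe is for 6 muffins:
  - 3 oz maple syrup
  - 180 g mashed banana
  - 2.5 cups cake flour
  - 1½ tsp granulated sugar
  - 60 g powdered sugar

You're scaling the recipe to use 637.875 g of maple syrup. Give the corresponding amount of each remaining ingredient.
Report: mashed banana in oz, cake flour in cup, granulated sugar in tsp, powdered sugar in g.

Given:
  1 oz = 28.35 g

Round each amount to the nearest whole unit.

The original recipe has 85.05 g of maple syrup, so the scaling factor is 637.875 ÷ 85.05 = 15/2 = 7.5.
mashed banana: 180 g × 15/2 ÷ 28.35 g/oz ≈ 48 oz
cake flour: 2.5 cup × 15/2 ≈ 19 cup
granulated sugar: 1.5 tsp × 15/2 ≈ 11 tsp
powdered sugar: 60 g × 15/2 = 450 g

mashed banana: 48 oz; cake flour: 19 cup; granulated sugar: 11 tsp; powdered sugar: 450 g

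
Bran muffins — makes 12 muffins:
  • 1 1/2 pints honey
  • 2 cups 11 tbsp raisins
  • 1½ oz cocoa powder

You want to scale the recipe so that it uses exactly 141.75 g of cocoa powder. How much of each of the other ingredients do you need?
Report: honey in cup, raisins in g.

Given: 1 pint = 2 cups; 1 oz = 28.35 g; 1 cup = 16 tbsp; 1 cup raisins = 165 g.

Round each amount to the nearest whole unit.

honey: 10 cup; raisins: 1478 g

The original recipe has 42.525 g of cocoa powder, so the scaling factor is 141.75 ÷ 42.525 = 10/3.
honey: 1.5 pint × 10/3 × 2 cup/pint = 10 cup
raisins: (2 cup + 11 tbsp = 2.6875 cup) × 10/3 × 165 g/cup ≈ 1478 g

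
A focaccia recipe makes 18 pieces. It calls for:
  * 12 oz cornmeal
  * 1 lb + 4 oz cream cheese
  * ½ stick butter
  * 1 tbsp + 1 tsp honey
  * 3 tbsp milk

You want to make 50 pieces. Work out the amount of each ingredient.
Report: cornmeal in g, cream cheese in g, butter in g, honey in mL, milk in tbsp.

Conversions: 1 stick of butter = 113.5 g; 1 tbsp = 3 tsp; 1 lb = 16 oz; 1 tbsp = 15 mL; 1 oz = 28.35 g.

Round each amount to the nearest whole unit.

Scaling factor: 50/18 = 25/9.
cornmeal: 12 oz × 25/9 × 28.35 g/oz = 945 g
cream cheese: (1 lb + 4 oz = 1.25 lb) × 25/9 × 16 oz/lb × 28.35 g/oz = 1575 g
butter: 0.5 stick × 25/9 × 113.5 g/stick ≈ 158 g
honey: (1 tbsp + 1 tsp = 4/3 tbsp) × 25/9 × 15 mL/tbsp ≈ 56 mL
milk: 3 tbsp × 25/9 ≈ 8 tbsp

cornmeal: 945 g; cream cheese: 1575 g; butter: 158 g; honey: 56 mL; milk: 8 tbsp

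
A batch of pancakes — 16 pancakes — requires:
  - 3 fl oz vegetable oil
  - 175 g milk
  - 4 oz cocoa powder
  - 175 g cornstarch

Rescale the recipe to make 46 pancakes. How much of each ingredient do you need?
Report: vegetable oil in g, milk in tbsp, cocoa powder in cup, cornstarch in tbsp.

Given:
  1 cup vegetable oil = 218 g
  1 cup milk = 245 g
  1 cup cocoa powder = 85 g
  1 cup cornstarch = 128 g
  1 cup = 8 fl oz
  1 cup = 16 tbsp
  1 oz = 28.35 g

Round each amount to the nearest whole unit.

Scaling factor: 46/16 = 23/8 = 2.875.
vegetable oil: 3 fl oz × 23/8 ÷ 8 fl oz/cup × 218 g/cup ≈ 235 g
milk: 175 g × 23/8 ÷ 245 g/cup × 16 tbsp/cup ≈ 33 tbsp
cocoa powder: 4 oz × 23/8 × 28.35 g/oz ÷ 85 g/cup ≈ 4 cup
cornstarch: 175 g × 23/8 ÷ 128 g/cup × 16 tbsp/cup ≈ 63 tbsp

vegetable oil: 235 g; milk: 33 tbsp; cocoa powder: 4 cup; cornstarch: 63 tbsp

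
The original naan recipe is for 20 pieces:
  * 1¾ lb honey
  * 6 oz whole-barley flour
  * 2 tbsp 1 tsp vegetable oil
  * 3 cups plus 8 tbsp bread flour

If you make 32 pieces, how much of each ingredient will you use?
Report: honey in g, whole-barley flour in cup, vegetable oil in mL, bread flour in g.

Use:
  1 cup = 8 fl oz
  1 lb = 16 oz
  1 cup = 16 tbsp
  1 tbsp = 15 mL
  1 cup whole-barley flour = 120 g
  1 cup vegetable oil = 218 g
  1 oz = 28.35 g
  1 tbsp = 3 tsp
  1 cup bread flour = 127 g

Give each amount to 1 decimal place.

honey: 1270.1 g; whole-barley flour: 2.3 cup; vegetable oil: 56.0 mL; bread flour: 711.2 g

Scaling factor: 32/20 = 8/5 = 1.6.
honey: 1.75 lb × 8/5 × 16 oz/lb × 28.35 g/oz ≈ 1270.1 g
whole-barley flour: 6 oz × 8/5 × 28.35 g/oz ÷ 120 g/cup ≈ 2.3 cup
vegetable oil: (2 tbsp + 1 tsp = 7/3 tbsp) × 8/5 × 15 mL/tbsp = 56.0 mL
bread flour: (3 cup + 8 tbsp = 3.5 cup) × 8/5 × 127 g/cup = 711.2 g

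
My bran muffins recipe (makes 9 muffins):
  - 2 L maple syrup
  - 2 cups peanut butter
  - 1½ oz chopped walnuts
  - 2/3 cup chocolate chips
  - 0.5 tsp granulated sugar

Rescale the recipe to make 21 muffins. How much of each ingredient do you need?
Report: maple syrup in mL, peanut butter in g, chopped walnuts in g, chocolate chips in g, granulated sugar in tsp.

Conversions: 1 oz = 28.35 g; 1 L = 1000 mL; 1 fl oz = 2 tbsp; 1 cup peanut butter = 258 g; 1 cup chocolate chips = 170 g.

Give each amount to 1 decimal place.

maple syrup: 4666.7 mL; peanut butter: 1204.0 g; chopped walnuts: 99.2 g; chocolate chips: 264.4 g; granulated sugar: 1.2 tsp

Scaling factor: 21/9 = 7/3.
maple syrup: 2 L × 7/3 × 1000 mL/L ≈ 4666.7 mL
peanut butter: 2 cup × 7/3 × 258 g/cup = 1204.0 g
chopped walnuts: 1.5 oz × 7/3 × 28.35 g/oz ≈ 99.2 g
chocolate chips: 2/3 cup × 7/3 × 170 g/cup ≈ 264.4 g
granulated sugar: 0.5 tsp × 7/3 ≈ 1.2 tsp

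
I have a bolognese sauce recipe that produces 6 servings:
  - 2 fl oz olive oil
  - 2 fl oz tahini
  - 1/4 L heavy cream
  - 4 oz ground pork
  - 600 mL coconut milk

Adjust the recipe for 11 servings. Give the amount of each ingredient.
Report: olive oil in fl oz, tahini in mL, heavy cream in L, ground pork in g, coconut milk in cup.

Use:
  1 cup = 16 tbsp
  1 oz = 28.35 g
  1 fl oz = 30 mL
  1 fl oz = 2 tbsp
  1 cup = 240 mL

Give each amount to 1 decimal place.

Scaling factor: 11/6.
olive oil: 2 fl oz × 11/6 ≈ 3.7 fl oz
tahini: 2 fl oz × 11/6 × 30 mL/fl oz = 110.0 mL
heavy cream: 0.25 L × 11/6 ≈ 0.5 L
ground pork: 4 oz × 11/6 × 28.35 g/oz = 207.9 g
coconut milk: 600 mL × 11/6 ÷ 240 mL/cup ≈ 4.6 cup

olive oil: 3.7 fl oz; tahini: 110.0 mL; heavy cream: 0.5 L; ground pork: 207.9 g; coconut milk: 4.6 cup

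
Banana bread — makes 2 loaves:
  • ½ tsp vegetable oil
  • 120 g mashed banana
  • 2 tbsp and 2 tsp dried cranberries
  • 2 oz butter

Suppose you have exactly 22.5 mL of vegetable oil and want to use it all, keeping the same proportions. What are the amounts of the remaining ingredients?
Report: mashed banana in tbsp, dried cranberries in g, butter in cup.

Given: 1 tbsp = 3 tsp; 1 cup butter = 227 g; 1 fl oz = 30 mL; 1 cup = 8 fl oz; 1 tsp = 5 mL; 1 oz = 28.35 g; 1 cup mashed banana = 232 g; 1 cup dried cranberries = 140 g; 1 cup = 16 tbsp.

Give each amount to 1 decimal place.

The original recipe has 2.5 mL of vegetable oil, so the scaling factor is 22.5 ÷ 2.5 = 9.
mashed banana: 120 g × 9 ÷ 232 g/cup × 16 tbsp/cup ≈ 74.5 tbsp
dried cranberries: (2 tbsp + 2 tsp = 8/3 tbsp) × 9 ÷ 16 tbsp/cup × 140 g/cup = 210.0 g
butter: 2 oz × 9 × 28.35 g/oz ÷ 227 g/cup ≈ 2.2 cup

mashed banana: 74.5 tbsp; dried cranberries: 210.0 g; butter: 2.2 cup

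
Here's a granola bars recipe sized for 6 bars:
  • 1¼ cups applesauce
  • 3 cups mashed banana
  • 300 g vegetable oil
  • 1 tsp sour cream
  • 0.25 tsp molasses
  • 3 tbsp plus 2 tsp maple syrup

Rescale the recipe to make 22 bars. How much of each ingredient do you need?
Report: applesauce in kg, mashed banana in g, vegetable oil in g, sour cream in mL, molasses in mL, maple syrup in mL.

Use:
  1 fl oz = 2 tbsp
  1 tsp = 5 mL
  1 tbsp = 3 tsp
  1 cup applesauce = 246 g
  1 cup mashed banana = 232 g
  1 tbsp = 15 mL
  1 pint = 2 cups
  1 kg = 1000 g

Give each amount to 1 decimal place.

applesauce: 1.1 kg; mashed banana: 2552.0 g; vegetable oil: 1100.0 g; sour cream: 18.3 mL; molasses: 4.6 mL; maple syrup: 201.7 mL

Scaling factor: 22/6 = 11/3.
applesauce: 1.25 cup × 11/3 × 246 g/cup ÷ 1000 g/kg ≈ 1.1 kg
mashed banana: 3 cup × 11/3 × 232 g/cup = 2552.0 g
vegetable oil: 300 g × 11/3 = 1100.0 g
sour cream: 1 tsp × 11/3 × 5 mL/tsp ≈ 18.3 mL
molasses: 0.25 tsp × 11/3 × 5 mL/tsp ≈ 4.6 mL
maple syrup: (3 tbsp + 2 tsp = 11/3 tbsp) × 11/3 × 15 mL/tbsp ≈ 201.7 mL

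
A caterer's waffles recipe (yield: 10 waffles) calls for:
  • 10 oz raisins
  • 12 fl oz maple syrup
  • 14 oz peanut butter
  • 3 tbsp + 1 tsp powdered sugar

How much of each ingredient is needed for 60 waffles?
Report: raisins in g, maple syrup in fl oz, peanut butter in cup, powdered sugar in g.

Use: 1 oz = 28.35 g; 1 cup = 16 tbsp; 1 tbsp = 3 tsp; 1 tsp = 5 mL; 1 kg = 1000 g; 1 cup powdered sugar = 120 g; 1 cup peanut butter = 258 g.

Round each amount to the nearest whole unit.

Scaling factor: 60/10 = 6.
raisins: 10 oz × 6 × 28.35 g/oz = 1701 g
maple syrup: 12 fl oz × 6 = 72 fl oz
peanut butter: 14 oz × 6 × 28.35 g/oz ÷ 258 g/cup ≈ 9 cup
powdered sugar: (3 tbsp + 1 tsp = 10/3 tbsp) × 6 ÷ 16 tbsp/cup × 120 g/cup = 150 g

raisins: 1701 g; maple syrup: 72 fl oz; peanut butter: 9 cup; powdered sugar: 150 g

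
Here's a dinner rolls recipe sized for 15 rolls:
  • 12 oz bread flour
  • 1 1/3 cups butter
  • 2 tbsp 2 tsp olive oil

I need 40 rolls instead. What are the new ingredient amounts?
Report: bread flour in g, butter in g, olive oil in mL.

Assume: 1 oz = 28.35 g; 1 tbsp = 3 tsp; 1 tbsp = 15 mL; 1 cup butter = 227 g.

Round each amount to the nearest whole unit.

bread flour: 907 g; butter: 807 g; olive oil: 107 mL

Scaling factor: 40/15 = 8/3.
bread flour: 12 oz × 8/3 × 28.35 g/oz ≈ 907 g
butter: 4/3 cup × 8/3 × 227 g/cup ≈ 807 g
olive oil: (2 tbsp + 2 tsp = 8/3 tbsp) × 8/3 × 15 mL/tbsp ≈ 107 mL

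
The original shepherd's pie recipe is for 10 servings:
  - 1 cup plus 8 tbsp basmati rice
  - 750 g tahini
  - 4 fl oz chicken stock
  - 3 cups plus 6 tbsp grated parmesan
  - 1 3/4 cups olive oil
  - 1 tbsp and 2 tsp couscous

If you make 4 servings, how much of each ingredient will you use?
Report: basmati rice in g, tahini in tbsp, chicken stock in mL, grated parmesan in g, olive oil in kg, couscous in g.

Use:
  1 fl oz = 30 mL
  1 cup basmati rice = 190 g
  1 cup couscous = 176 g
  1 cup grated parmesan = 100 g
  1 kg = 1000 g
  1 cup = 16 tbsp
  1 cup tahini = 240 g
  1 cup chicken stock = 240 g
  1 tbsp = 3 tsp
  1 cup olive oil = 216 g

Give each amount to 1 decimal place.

basmati rice: 114.0 g; tahini: 20.0 tbsp; chicken stock: 48.0 mL; grated parmesan: 135.0 g; olive oil: 0.2 kg; couscous: 7.3 g

Scaling factor: 4/10 = 2/5 = 0.4.
basmati rice: (1 cup + 8 tbsp = 1.5 cup) × 2/5 × 190 g/cup = 114.0 g
tahini: 750 g × 2/5 ÷ 240 g/cup × 16 tbsp/cup = 20.0 tbsp
chicken stock: 4 fl oz × 2/5 × 30 mL/fl oz = 48.0 mL
grated parmesan: (3 cup + 6 tbsp = 3.375 cup) × 2/5 × 100 g/cup = 135.0 g
olive oil: 1.75 cup × 2/5 × 216 g/cup ÷ 1000 g/kg ≈ 0.2 kg
couscous: (1 tbsp + 2 tsp = 5/3 tbsp) × 2/5 ÷ 16 tbsp/cup × 176 g/cup ≈ 7.3 g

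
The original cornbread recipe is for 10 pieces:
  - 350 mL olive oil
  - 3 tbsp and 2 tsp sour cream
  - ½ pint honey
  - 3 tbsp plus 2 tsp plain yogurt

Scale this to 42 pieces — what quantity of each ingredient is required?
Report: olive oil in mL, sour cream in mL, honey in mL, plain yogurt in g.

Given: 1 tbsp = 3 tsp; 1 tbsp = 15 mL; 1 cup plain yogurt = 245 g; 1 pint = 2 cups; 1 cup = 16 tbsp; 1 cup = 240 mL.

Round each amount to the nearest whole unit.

olive oil: 1470 mL; sour cream: 231 mL; honey: 1008 mL; plain yogurt: 236 g

Scaling factor: 42/10 = 21/5 = 4.2.
olive oil: 350 mL × 21/5 = 1470 mL
sour cream: (3 tbsp + 2 tsp = 11/3 tbsp) × 21/5 × 15 mL/tbsp = 231 mL
honey: 0.5 pint × 21/5 × 2 cup/pint × 240 mL/cup = 1008 mL
plain yogurt: (3 tbsp + 2 tsp = 11/3 tbsp) × 21/5 ÷ 16 tbsp/cup × 245 g/cup ≈ 236 g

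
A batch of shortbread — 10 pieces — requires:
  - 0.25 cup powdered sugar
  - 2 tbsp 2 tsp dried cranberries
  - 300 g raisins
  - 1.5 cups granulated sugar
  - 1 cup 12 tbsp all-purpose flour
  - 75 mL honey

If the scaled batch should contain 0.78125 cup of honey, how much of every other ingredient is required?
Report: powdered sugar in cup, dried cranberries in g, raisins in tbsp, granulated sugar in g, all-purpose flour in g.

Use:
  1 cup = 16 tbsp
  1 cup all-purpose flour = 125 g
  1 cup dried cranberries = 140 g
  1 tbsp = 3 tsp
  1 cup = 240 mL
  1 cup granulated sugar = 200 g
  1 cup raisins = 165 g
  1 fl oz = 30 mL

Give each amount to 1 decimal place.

The original recipe has 0.3125 cup of honey, so the scaling factor is 0.78125 ÷ 0.3125 = 5/2 = 2.5.
powdered sugar: 0.25 cup × 5/2 ≈ 0.6 cup
dried cranberries: (2 tbsp + 2 tsp = 8/3 tbsp) × 5/2 ÷ 16 tbsp/cup × 140 g/cup ≈ 58.3 g
raisins: 300 g × 5/2 ÷ 165 g/cup × 16 tbsp/cup ≈ 72.7 tbsp
granulated sugar: 1.5 cup × 5/2 × 200 g/cup = 750.0 g
all-purpose flour: (1 cup + 12 tbsp = 1.75 cup) × 5/2 × 125 g/cup ≈ 546.9 g

powdered sugar: 0.6 cup; dried cranberries: 58.3 g; raisins: 72.7 tbsp; granulated sugar: 750.0 g; all-purpose flour: 546.9 g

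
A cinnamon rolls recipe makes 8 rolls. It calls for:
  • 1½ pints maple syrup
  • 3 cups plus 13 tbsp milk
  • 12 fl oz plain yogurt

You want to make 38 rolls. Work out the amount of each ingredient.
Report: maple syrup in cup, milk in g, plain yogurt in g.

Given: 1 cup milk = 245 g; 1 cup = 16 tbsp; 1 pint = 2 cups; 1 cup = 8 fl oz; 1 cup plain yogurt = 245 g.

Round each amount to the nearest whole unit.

maple syrup: 14 cup; milk: 4437 g; plain yogurt: 1746 g

Scaling factor: 38/8 = 19/4 = 4.75.
maple syrup: 1.5 pint × 19/4 × 2 cup/pint ≈ 14 cup
milk: (3 cup + 13 tbsp = 3.8125 cup) × 19/4 × 245 g/cup ≈ 4437 g
plain yogurt: 12 fl oz × 19/4 ÷ 8 fl oz/cup × 245 g/cup ≈ 1746 g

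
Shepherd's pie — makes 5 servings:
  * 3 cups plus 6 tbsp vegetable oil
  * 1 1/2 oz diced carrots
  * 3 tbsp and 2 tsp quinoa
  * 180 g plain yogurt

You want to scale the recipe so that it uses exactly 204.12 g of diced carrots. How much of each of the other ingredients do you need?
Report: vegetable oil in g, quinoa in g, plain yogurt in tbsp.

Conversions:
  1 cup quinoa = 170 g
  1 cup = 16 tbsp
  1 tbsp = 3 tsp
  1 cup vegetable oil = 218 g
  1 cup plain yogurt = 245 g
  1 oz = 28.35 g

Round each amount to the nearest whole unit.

The original recipe has 42.525 g of diced carrots, so the scaling factor is 204.12 ÷ 42.525 = 24/5 = 4.8.
vegetable oil: (3 cup + 6 tbsp = 3.375 cup) × 24/5 × 218 g/cup ≈ 3532 g
quinoa: (3 tbsp + 2 tsp = 11/3 tbsp) × 24/5 ÷ 16 tbsp/cup × 170 g/cup = 187 g
plain yogurt: 180 g × 24/5 ÷ 245 g/cup × 16 tbsp/cup ≈ 56 tbsp

vegetable oil: 3532 g; quinoa: 187 g; plain yogurt: 56 tbsp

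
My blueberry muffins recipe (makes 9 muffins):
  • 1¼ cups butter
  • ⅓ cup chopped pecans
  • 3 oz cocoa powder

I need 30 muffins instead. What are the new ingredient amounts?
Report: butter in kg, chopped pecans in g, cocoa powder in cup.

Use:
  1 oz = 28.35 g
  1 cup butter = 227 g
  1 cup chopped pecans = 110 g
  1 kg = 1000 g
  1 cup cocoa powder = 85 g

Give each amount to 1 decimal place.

butter: 0.9 kg; chopped pecans: 122.2 g; cocoa powder: 3.3 cup

Scaling factor: 30/9 = 10/3.
butter: 1.25 cup × 10/3 × 227 g/cup ÷ 1000 g/kg ≈ 0.9 kg
chopped pecans: 1/3 cup × 10/3 × 110 g/cup ≈ 122.2 g
cocoa powder: 3 oz × 10/3 × 28.35 g/oz ÷ 85 g/cup ≈ 3.3 cup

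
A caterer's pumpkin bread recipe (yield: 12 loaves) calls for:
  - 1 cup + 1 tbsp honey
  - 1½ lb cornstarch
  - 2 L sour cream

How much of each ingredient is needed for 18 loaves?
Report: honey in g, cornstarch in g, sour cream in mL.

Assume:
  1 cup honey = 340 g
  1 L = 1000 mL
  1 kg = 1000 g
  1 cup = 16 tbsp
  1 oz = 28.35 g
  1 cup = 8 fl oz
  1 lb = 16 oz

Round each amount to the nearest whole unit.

Scaling factor: 18/12 = 3/2 = 1.5.
honey: (1 cup + 1 tbsp = 1.0625 cup) × 3/2 × 340 g/cup ≈ 542 g
cornstarch: 1.5 lb × 3/2 × 16 oz/lb × 28.35 g/oz ≈ 1021 g
sour cream: 2 L × 3/2 × 1000 mL/L = 3000 mL

honey: 542 g; cornstarch: 1021 g; sour cream: 3000 mL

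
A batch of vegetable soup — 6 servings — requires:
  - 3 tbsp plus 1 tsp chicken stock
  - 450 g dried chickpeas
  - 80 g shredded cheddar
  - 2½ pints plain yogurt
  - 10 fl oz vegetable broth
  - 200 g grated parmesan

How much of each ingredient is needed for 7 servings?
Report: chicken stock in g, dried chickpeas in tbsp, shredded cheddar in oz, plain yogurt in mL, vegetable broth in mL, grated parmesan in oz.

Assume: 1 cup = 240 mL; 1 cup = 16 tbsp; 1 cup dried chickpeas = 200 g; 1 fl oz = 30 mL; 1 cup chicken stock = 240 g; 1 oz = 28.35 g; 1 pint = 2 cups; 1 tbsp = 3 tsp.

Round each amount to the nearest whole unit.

chicken stock: 58 g; dried chickpeas: 42 tbsp; shredded cheddar: 3 oz; plain yogurt: 1400 mL; vegetable broth: 350 mL; grated parmesan: 8 oz

Scaling factor: 7/6.
chicken stock: (3 tbsp + 1 tsp = 10/3 tbsp) × 7/6 ÷ 16 tbsp/cup × 240 g/cup ≈ 58 g
dried chickpeas: 450 g × 7/6 ÷ 200 g/cup × 16 tbsp/cup = 42 tbsp
shredded cheddar: 80 g × 7/6 ÷ 28.35 g/oz ≈ 3 oz
plain yogurt: 2.5 pint × 7/6 × 2 cup/pint × 240 mL/cup = 1400 mL
vegetable broth: 10 fl oz × 7/6 × 30 mL/fl oz = 350 mL
grated parmesan: 200 g × 7/6 ÷ 28.35 g/oz ≈ 8 oz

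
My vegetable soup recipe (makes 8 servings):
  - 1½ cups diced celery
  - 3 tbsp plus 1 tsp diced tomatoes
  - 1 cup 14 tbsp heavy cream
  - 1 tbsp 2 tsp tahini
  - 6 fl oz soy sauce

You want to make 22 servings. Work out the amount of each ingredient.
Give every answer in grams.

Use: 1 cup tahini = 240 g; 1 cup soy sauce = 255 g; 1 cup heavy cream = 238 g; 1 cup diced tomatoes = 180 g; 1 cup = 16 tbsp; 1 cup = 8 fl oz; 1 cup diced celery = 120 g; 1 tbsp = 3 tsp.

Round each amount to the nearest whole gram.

diced celery: 495 g; diced tomatoes: 103 g; heavy cream: 1227 g; tahini: 69 g; soy sauce: 526 g

Scaling factor: 22/8 = 11/4 = 2.75.
diced celery: 1.5 cup × 11/4 × 120 g/cup = 495 g
diced tomatoes: (3 tbsp + 1 tsp = 10/3 tbsp) × 11/4 ÷ 16 tbsp/cup × 180 g/cup ≈ 103 g
heavy cream: (1 cup + 14 tbsp = 1.875 cup) × 11/4 × 238 g/cup ≈ 1227 g
tahini: (1 tbsp + 2 tsp = 5/3 tbsp) × 11/4 ÷ 16 tbsp/cup × 240 g/cup ≈ 69 g
soy sauce: 6 fl oz × 11/4 ÷ 8 fl oz/cup × 255 g/cup ≈ 526 g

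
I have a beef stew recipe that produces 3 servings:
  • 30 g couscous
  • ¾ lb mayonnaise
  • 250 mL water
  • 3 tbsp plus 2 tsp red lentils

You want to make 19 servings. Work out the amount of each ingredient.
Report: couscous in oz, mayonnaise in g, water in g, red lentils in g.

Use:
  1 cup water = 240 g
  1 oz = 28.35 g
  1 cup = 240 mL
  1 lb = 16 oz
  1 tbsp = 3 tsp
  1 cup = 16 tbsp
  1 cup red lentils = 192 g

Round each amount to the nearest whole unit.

Scaling factor: 19/3.
couscous: 30 g × 19/3 ÷ 28.35 g/oz ≈ 7 oz
mayonnaise: 0.75 lb × 19/3 × 16 oz/lb × 28.35 g/oz ≈ 2155 g
water: 250 mL × 19/3 ÷ 240 mL/cup × 240 g/cup ≈ 1583 g
red lentils: (3 tbsp + 2 tsp = 11/3 tbsp) × 19/3 ÷ 16 tbsp/cup × 192 g/cup ≈ 279 g

couscous: 7 oz; mayonnaise: 2155 g; water: 1583 g; red lentils: 279 g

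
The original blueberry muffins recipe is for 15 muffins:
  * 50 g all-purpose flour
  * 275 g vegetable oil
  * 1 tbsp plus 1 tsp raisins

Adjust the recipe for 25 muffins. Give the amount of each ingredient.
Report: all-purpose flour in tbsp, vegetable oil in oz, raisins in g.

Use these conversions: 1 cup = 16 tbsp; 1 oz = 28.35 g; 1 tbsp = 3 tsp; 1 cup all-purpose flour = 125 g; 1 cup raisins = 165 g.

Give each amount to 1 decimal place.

Scaling factor: 25/15 = 5/3.
all-purpose flour: 50 g × 5/3 ÷ 125 g/cup × 16 tbsp/cup ≈ 10.7 tbsp
vegetable oil: 275 g × 5/3 ÷ 28.35 g/oz ≈ 16.2 oz
raisins: (1 tbsp + 1 tsp = 4/3 tbsp) × 5/3 ÷ 16 tbsp/cup × 165 g/cup ≈ 22.9 g

all-purpose flour: 10.7 tbsp; vegetable oil: 16.2 oz; raisins: 22.9 g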